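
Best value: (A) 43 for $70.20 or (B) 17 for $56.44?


Deal A: $70.20/43 = $1.6326/unit
Deal B: $56.44/17 = $3.3200/unit
A is cheaper per unit
= Deal A

Deal A


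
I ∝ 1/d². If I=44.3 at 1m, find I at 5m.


I₁d₁² = I₂d₂²
I₂ = I₁ × (d₁/d₂)²
= 44.3 × (1/5)²
= 44.3 × 1/25
= 44.3/25
= 1.7720

1.7720


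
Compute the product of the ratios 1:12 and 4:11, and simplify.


Compound ratio = (1×4) : (12×11)
= 4:132
GCD = 4
= 1:33

1:33


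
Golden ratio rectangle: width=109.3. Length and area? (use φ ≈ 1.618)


φ = (1 + √5) / 2 ≈ 1.618
Length = width × φ = 109.3 × 1.618 = 176.8474
≈ 176.85
Area = width × length = 109.3 × 176.8474 = 19329.42082 ≈ 19329.42
= Length: 176.85, Area: 19329.42

Length: 176.85, Area: 19329.42


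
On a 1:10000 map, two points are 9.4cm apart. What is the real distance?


Real distance = map distance × scale
= 9.4cm × 10000
= 94000 cm = 940.0 m
= 0.940 km

0.940 km


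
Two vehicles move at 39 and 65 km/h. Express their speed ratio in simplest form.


Ratio = 39:65
GCD = 13
Simplified = 3:5
Time ratio (same distance) = 5:3
Speed ratio = 3:5

3:5


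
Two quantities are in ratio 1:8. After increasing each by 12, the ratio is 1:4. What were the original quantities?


Let A = 1k, B = 8k.
(1k + 12) / (8k + 12) = 1/4
Cross-multiply: 4(1k + 12) = 1(8k + 12)
4k + 48 = 8k + 12
4k - 8k = 12 - 48
-4k = -36
k = -36/-4 = 9
A = 1×9 = 9, B = 8×9 = 72
= A = 9, B = 72

A = 9, B = 72


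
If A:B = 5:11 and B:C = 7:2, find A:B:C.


Match B: multiply A:B by 7 → 35:77
Multiply B:C by 11 → 77:22
Combined: 35:77:22
GCD = 1
= 35:77:22

35:77:22


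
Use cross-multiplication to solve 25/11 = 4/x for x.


Cross multiply: 25 × x = 11 × 4
25x = 44
x = 44 / 25
= 1.76

1.76


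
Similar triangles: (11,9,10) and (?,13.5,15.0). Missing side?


Scale factor = 13.5/9 = 1.5
Missing side = 11 × 1.5
= 16.5

16.5


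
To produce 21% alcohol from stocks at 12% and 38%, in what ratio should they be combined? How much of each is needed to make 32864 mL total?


Let x parts of 12% mix with y parts of 38%.
12x + 38y = 21(x + y)
12x + 38y = 21x + 21y
x(12 - 21) = y(21 - 38)
x/y = (38 - 21)/(21 - 12) = 17/9
Simplify: 17:9
Total parts = 26; one part = 32864/26 = 1264.00 mL
12% solution: 17×1264.00 = 21488.00 mL
38% solution: 9×1264.00 = 11376.00 mL
= ratio 17:9; 21488.00 mL and 11376.00 mL

ratio 17:9; 21488.00 mL and 11376.00 mL


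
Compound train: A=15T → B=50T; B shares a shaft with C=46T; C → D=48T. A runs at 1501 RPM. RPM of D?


Stage 1: RPM_B = RPM_A × t_A/t_B = 1501 × 15/50 = 22515/50 = 450.30
B and C share a shaft → RPM_C = RPM_B
Stage 2: RPM_D = RPM_C × t_C/t_D = RPM_A × (t_A×t_C)/(t_B×t_D)
Overall ratio = (15×46)/(50×48) = 690/2400
RPM_D = 1501 × 690/2400 = 1035690/2400
≈ 431.54 RPM

431.54 RPM


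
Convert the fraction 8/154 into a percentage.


Percentage = (part / whole) × 100
= (8 / 154) × 100
≈ 5.19%

5.19%


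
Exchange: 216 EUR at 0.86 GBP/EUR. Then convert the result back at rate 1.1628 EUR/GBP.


Amount × rate = 216 × 0.86 = 185.76 GBP
Round-trip: 185.76 × 1.1628 = 216.00 EUR
= 185.76 GBP, then 216.00 EUR

185.76 GBP, then 216.00 EUR


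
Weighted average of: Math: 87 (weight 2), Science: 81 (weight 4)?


Numerator = 87×2 + 81×4
= 174 + 324
= 498
Total weight = 6
Weighted avg = 498/6
= 83.00

83.00


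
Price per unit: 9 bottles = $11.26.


Unit rate = total / quantity
= 11.26 / 9
= $1.25 per unit

$1.25 per unit


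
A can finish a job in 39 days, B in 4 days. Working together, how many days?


Rate of A = 1/39 per day
Rate of B = 1/4 per day
Combined rate = 1/39 + 1/4 = 43/156 ≈ 0.2756 per day
Days = 1 / combined rate = 156/43
≈ 3.63 days

3.63 days


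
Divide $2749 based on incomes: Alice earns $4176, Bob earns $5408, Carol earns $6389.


Total income = 4176 + 5408 + 6389 = $15973
Alice: $2749 × 4176/15973 = $718.70
Bob: $2749 × 5408/15973 = $930.73
Carol: $2749 × 6389/15973 = $1099.57
= Alice: $718.70, Bob: $930.73, Carol: $1099.57

Alice: $718.70, Bob: $930.73, Carol: $1099.57


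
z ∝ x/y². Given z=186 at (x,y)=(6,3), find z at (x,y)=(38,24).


z = k·x/y²
Solve for k using the known point: k = z·y²/x = 186×9/6 = 1674/6 = 279.0000
Now evaluate at x=38, y=24:
z = k × 38 / 576 = (1674 × 38) / (6 × 576) = 63612/3456
≈ 18.4063

18.4063


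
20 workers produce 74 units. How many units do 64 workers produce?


Direct proportion: y/x = constant
k = 74/20 = 3.7000
y₂ = k × 64 = 74 × 64 / 20 = 4736/20
= 236.80

236.80


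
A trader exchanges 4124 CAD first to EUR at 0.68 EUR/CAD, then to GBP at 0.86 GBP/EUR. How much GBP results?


Step 1: 4124 CAD × 0.68 = 2804.32 EUR
Step 2: 2804.32 EUR × 0.86 = 2411.72 GBP
Implied rate CAD→GBP = 0.68 × 0.86 = 0.5848
= 2411.72 GBP

2411.72 GBP


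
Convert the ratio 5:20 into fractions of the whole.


Total parts = 5 + 20 = 25
First part: 5/25 = 1/5
Second part: 20/25 = 4/5
= 1/5 and 4/5

1/5 and 4/5


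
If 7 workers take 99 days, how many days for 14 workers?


Inverse proportion: x × y = constant
k = 7 × 99 = 693
y₂ = k / 14 = 693 / 14
= 49.50

49.50


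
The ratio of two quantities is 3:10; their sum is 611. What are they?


Let A = 3k, B = 10k.
3k + 10k = 611
13k = 611 → k = 611/13 = 47
A = 3×47 = 141, B = 10×47 = 470
= A = 141, B = 470

A = 141, B = 470


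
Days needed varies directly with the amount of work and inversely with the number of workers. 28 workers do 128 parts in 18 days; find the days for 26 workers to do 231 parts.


Days ∝ work / workers, so d₂ = d₁ × (m₁/m₂) × (w₂/w₁)
Workers factor (inverse): 28/26 ≈ 1.0769
Work factor (direct): 231/128 ≈ 1.8047
d₂ = 18 × 28/26 × 231/128 = (18 × 28 × 231) / (26 × 128) = 116424/3328
≈ 34.98 days

34.98 days


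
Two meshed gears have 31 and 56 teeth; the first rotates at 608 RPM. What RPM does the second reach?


Gear ratio = 31:56 = 31:56
RPM_B = RPM_A × (teeth_A / teeth_B)
= 608 × (31/56)
= 336.6 RPM

336.6 RPM


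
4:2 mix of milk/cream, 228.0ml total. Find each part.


Total parts = 4 + 2 = 6
milk: 228.0 × 4/6 = 152.0ml
cream: 228.0 × 2/6 = 76.0ml
= 152.0ml and 76.0ml

152.0ml and 76.0ml


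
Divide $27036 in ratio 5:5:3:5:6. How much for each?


Total parts = 5 + 5 + 3 + 5 + 6 = 24
Part 1: 27036 × 5/24 = 5632.50
Part 2: 27036 × 5/24 = 5632.50
Part 3: 27036 × 3/24 = 3379.50
Part 4: 27036 × 5/24 = 5632.50
Part 5: 27036 × 6/24 = 6759.00
= Part 1: $5632.50, Part 2: $5632.50, Part 3: $3379.50, Part 4: $5632.50, Part 5: $6759.00

Part 1: $5632.50, Part 2: $5632.50, Part 3: $3379.50, Part 4: $5632.50, Part 5: $6759.00


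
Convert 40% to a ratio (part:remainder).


40% means 40 parts out of 100; remainder = 60
Part : remainder = 40:60
GCD = 20
= 2:3

2:3


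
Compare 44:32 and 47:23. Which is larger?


44/32 = 1.3750
47/23 = 2.0435
1.3750 < 2.0435, so 44:32 is less
= 47:23

47:23


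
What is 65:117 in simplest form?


GCD(65, 117) = 13
65/13 : 117/13
= 5:9

5:9


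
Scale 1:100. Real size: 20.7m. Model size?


Model size = real / scale
= 20.7 / 100
= 0.2070 m

0.2070 m


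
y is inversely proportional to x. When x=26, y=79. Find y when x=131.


Inverse proportion: x × y = constant
k = 26 × 79 = 2054
y₂ = k / 131 = 2054 / 131
= 15.68

15.68


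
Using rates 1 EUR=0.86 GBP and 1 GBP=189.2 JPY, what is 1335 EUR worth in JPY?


Step 1: 1335 EUR × 0.86 = 1148.10 GBP
Step 2: 1148.10 GBP × 189.2 = 217220.52 JPY
Implied rate EUR→JPY = 0.86 × 189.2 = 162.7120
= 217220.52 JPY

217220.52 JPY


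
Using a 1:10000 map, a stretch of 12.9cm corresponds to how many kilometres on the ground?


Real distance = map distance × scale
= 12.9cm × 10000
= 129000 cm = 1290.0 m
= 1.290 km

1.290 km


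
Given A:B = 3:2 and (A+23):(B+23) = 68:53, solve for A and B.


Let A = 3k, B = 2k.
(3k + 23) / (2k + 23) = 68/53
Cross-multiply: 53(3k + 23) = 68(2k + 23)
159k + 1219 = 136k + 1564
159k - 136k = 1564 - 1219
23k = 345
k = 345/23 = 15
A = 3×15 = 45, B = 2×15 = 30
= A = 45, B = 30

A = 45, B = 30


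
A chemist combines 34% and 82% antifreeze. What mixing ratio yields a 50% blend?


Let x parts of 34% mix with y parts of 82%.
34x + 82y = 50(x + y)
34x + 82y = 50x + 50y
x(34 - 50) = y(50 - 82)
x/y = (82 - 50)/(50 - 34) = 32/16
Simplify: 2:1
= 2:1

2:1


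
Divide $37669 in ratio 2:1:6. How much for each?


Total parts = 2 + 1 + 6 = 9
Part 1: 37669 × 2/9 = 8370.89
Part 2: 37669 × 1/9 = 4185.44
Part 3: 37669 × 6/9 = 25112.67
= Part 1: $8370.89, Part 2: $4185.44, Part 3: $25112.67

Part 1: $8370.89, Part 2: $4185.44, Part 3: $25112.67


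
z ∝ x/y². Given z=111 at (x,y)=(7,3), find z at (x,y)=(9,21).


z = k·x/y²
Solve for k using the known point: k = z·y²/x = 111×9/7 = 999/7 ≈ 142.7143
Now evaluate at x=9, y=21:
z = k × 9 / 441 = (999 × 9) / (7 × 441) = 8991/3087
≈ 2.9125

2.9125


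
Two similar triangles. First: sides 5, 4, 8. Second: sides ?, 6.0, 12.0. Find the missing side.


Scale factor = 6.0/4 = 1.5
Missing side = 5 × 1.5
= 7.5

7.5


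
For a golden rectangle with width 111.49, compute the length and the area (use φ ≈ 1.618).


φ = (1 + √5) / 2 ≈ 1.618
Length = width × φ = 111.49 × 1.618 = 180.39082
≈ 180.39
Area = width × length = 111.49 × 180.39082 = 20111.7725218 ≈ 20111.77
= Length: 180.39, Area: 20111.77

Length: 180.39, Area: 20111.77


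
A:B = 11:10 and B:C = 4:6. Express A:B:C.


Match B: multiply A:B by 4 → 44:40
Multiply B:C by 10 → 40:60
Combined: 44:40:60
GCD = 4
= 11:10:15

11:10:15


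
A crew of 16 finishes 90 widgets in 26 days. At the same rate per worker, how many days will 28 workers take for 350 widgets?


Days ∝ work / workers, so d₂ = d₁ × (m₁/m₂) × (w₂/w₁)
Workers factor (inverse): 16/28 ≈ 0.5714
Work factor (direct): 350/90 ≈ 3.8889
d₂ = 26 × 16/28 × 350/90 = (26 × 16 × 350) / (28 × 90) = 145600/2520
≈ 57.78 days

57.78 days


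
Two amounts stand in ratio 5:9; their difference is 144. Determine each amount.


Let A = 5k, B = 9k.
9k - 5k = 144
4k = 144 → k = 144/4 = 36
A = 5×36 = 180, B = 9×36 = 324
= A = 180, B = 324

A = 180, B = 324


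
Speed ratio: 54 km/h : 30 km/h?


Ratio = 54:30
GCD = 6
Simplified = 9:5
Time ratio (same distance) = 5:9
Speed ratio = 9:5

9:5


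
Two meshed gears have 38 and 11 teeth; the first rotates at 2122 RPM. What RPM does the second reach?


Gear ratio = 38:11 = 38:11
RPM_B = RPM_A × (teeth_A / teeth_B)
= 2122 × (38/11)
= 7330.5 RPM

7330.5 RPM


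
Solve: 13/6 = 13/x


Cross multiply: 13 × x = 6 × 13
13x = 78
x = 78 / 13
= 6.00

6.00


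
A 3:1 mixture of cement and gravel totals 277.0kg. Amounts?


Total parts = 3 + 1 = 4
cement: 277.0 × 3/4 = 207.8kg
gravel: 277.0 × 1/4 = 69.3kg
= 207.8kg and 69.3kg

207.8kg and 69.3kg


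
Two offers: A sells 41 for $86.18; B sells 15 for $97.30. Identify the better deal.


Deal A: $86.18/41 = $2.1020/unit
Deal B: $97.30/15 = $6.4867/unit
A is cheaper per unit
= Deal A

Deal A


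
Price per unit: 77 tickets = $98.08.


Unit rate = total / quantity
= 98.08 / 77
= $1.27 per unit

$1.27 per unit


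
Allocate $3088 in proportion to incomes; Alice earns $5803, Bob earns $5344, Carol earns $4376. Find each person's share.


Total income = 5803 + 5344 + 4376 = $15523
Alice: $3088 × 5803/15523 = $1154.39
Bob: $3088 × 5344/15523 = $1063.09
Carol: $3088 × 4376/15523 = $870.52
= Alice: $1154.39, Bob: $1063.09, Carol: $870.52

Alice: $1154.39, Bob: $1063.09, Carol: $870.52


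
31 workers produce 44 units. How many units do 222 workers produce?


Direct proportion: y/x = constant
k = 44/31 ≈ 1.4194
y₂ = k × 222 = 44 × 222 / 31 = 9768/31
≈ 315.10

315.10


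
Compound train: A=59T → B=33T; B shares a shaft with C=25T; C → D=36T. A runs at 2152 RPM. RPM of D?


Stage 1: RPM_B = RPM_A × t_A/t_B = 2152 × 59/33 = 126968/33 ≈ 3847.52
B and C share a shaft → RPM_C = RPM_B
Stage 2: RPM_D = RPM_C × t_C/t_D = RPM_A × (t_A×t_C)/(t_B×t_D)
Overall ratio = (59×25)/(33×36) = 1475/1188
RPM_D = 2152 × 1475/1188 = 3174200/1188
≈ 2671.89 RPM

2671.89 RPM


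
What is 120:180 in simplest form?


GCD(120, 180) = 60
120/60 : 180/60
= 2:3

2:3


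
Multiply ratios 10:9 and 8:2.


Compound ratio = (10×8) : (9×2)
= 80:18
GCD = 2
= 40:9

40:9


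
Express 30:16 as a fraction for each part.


Total parts = 30 + 16 = 46
First part: 30/46 = 15/23
Second part: 16/46 = 8/23
= 15/23 and 8/23

15/23 and 8/23


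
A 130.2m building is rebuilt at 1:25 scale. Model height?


Model size = real / scale
= 130.2 / 25
= 5.2080 m

5.2080 m


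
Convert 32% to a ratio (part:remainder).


32% means 32 parts out of 100; remainder = 68
Part : remainder = 32:68
GCD = 4
= 8:17

8:17


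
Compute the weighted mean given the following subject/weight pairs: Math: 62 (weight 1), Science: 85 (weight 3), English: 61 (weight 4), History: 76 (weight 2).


Numerator = 62×1 + 85×3 + 61×4 + 76×2
= 62 + 255 + 244 + 152
= 713
Total weight = 10
Weighted avg = 713/10
= 71.30

71.30


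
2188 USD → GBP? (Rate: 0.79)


Amount × rate = 2188 × 0.79
= 1728.52 GBP

1728.52 GBP


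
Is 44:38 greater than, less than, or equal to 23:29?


44/38 = 1.1579
23/29 = 0.7931
1.1579 > 0.7931, so 44:38 is greater
= greater than

greater than


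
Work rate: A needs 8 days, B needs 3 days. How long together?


Rate of A = 1/8 per day
Rate of B = 1/3 per day
Combined rate = 1/8 + 1/3 = 11/24 ≈ 0.4583 per day
Days = 1 / combined rate = 24/11
≈ 2.18 days

2.18 days


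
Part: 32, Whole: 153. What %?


Percentage = (part / whole) × 100
= (32 / 153) × 100
≈ 20.92%

20.92%


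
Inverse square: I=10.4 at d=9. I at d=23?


I₁d₁² = I₂d₂²
I₂ = I₁ × (d₁/d₂)²
= 10.4 × (9/23)²
= 10.4 × 81/529
= 842.4/529
≈ 1.5924

1.5924


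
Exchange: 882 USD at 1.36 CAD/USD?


Amount × rate = 882 × 1.36
= 1199.52 CAD

1199.52 CAD


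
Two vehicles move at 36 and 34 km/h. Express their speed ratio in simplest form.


Ratio = 36:34
GCD = 2
Simplified = 18:17
Time ratio (same distance) = 17:18
Speed ratio = 18:17

18:17


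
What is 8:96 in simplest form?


GCD(8, 96) = 8
8/8 : 96/8
= 1:12

1:12


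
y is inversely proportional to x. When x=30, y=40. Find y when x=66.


Inverse proportion: x × y = constant
k = 30 × 40 = 1200
y₂ = k / 66 = 1200 / 66
= 18.18

18.18


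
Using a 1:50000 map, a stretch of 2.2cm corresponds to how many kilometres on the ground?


Real distance = map distance × scale
= 2.2cm × 50000
= 110000 cm = 1100.0 m
= 1.100 km

1.100 km


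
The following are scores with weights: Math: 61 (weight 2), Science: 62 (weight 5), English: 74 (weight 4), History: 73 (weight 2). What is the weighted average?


Numerator = 61×2 + 62×5 + 74×4 + 73×2
= 122 + 310 + 296 + 146
= 874
Total weight = 13
Weighted avg = 874/13
= 67.23

67.23


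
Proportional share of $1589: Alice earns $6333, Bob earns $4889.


Total income = 6333 + 4889 = $11222
Alice: $1589 × 6333/11222 = $896.73
Bob: $1589 × 4889/11222 = $692.27
= Alice: $896.73, Bob: $692.27

Alice: $896.73, Bob: $692.27


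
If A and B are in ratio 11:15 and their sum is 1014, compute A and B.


Let A = 11k, B = 15k.
11k + 15k = 1014
26k = 1014 → k = 1014/26 = 39
A = 11×39 = 429, B = 15×39 = 585
= A = 429, B = 585

A = 429, B = 585


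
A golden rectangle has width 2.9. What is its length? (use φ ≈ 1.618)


φ = (1 + √5) / 2 ≈ 1.618
Length = width × φ = 2.9 × 1.618 = 4.6922
≈ 4.69

4.69


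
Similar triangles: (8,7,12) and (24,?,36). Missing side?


Scale factor = 24/8 = 3
Missing side = 7 × 3
= 21.0

21.0


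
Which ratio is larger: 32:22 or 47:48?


32/22 = 1.4545
47/48 = 0.9792
1.4545 > 0.9792, so 32:22 is greater
= 32:22

32:22


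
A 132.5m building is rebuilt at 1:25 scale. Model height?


Model size = real / scale
= 132.5 / 25
= 5.3000 m

5.3000 m


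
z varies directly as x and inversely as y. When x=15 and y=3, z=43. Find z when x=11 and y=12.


z = k·x/y
Solve for k using the known point: k = z·y/x = 43×3/15 = 129/15 = 8.6000
Now evaluate at x=11, y=12:
z = k × 11 / 12 = (129 × 11) / (15 × 12) = 1419/180
≈ 7.8833

7.8833


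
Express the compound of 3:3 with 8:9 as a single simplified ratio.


Compound ratio = (3×8) : (3×9)
= 24:27
GCD = 3
= 8:9

8:9


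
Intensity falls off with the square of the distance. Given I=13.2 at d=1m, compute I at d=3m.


I₁d₁² = I₂d₂²
I₂ = I₁ × (d₁/d₂)²
= 13.2 × (1/3)²
= 13.2 × 1/9
= 13.2/9
≈ 1.4667

1.4667


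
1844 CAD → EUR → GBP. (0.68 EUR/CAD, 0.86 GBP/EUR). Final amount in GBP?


Step 1: 1844 CAD × 0.68 = 1253.92 EUR
Step 2: 1253.92 EUR × 0.86 = 1078.37 GBP
Implied rate CAD→GBP = 0.68 × 0.86 = 0.5848
= 1078.37 GBP

1078.37 GBP


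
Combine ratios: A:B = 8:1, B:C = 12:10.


Match B: multiply A:B by 12 → 96:12
Multiply B:C by 1 → 12:10
Combined: 96:12:10
GCD = 2
= 48:6:5

48:6:5


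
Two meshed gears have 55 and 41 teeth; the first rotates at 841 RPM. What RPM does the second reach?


Gear ratio = 55:41 = 55:41
RPM_B = RPM_A × (teeth_A / teeth_B)
= 841 × (55/41)
= 1128.2 RPM

1128.2 RPM


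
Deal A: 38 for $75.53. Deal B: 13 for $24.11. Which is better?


Deal A: $75.53/38 = $1.9876/unit
Deal B: $24.11/13 = $1.8546/unit
B is cheaper per unit
= Deal B

Deal B


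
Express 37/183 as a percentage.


Percentage = (part / whole) × 100
= (37 / 183) × 100
≈ 20.22%

20.22%


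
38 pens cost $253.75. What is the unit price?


Unit rate = total / quantity
= 253.75 / 38
= $6.68 per unit

$6.68 per unit


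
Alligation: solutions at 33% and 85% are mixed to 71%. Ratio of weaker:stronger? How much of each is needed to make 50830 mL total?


Let x parts of 33% mix with y parts of 85%.
33x + 85y = 71(x + y)
33x + 85y = 71x + 71y
x(33 - 71) = y(71 - 85)
x/y = (85 - 71)/(71 - 33) = 14/38
Simplify: 7:19
Total parts = 26; one part = 50830/26 = 1955.00 mL
33% solution: 7×1955.00 = 13685.00 mL
85% solution: 19×1955.00 = 37145.00 mL
= ratio 7:19; 13685.00 mL and 37145.00 mL

ratio 7:19; 13685.00 mL and 37145.00 mL


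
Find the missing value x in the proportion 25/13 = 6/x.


Cross multiply: 25 × x = 13 × 6
25x = 78
x = 78 / 25
= 3.12

3.12


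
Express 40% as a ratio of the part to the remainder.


40% means 40 parts out of 100; remainder = 60
Part : remainder = 40:60
GCD = 20
= 2:3

2:3


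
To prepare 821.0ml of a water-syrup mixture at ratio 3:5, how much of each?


Total parts = 3 + 5 = 8
water: 821.0 × 3/8 = 307.9ml
syrup: 821.0 × 5/8 = 513.1ml
= 307.9ml and 513.1ml

307.9ml and 513.1ml


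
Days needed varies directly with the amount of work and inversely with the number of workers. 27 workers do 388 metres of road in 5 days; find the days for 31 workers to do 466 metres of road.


Days ∝ work / workers, so d₂ = d₁ × (m₁/m₂) × (w₂/w₁)
Workers factor (inverse): 27/31 ≈ 0.8710
Work factor (direct): 466/388 ≈ 1.2010
d₂ = 5 × 27/31 × 466/388 = (5 × 27 × 466) / (31 × 388) = 62910/12028
≈ 5.23 days

5.23 days


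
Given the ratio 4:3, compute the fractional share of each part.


Total parts = 4 + 3 = 7
First part: 4/7 = 4/7
Second part: 3/7 = 3/7
= 4/7 and 3/7

4/7 and 3/7


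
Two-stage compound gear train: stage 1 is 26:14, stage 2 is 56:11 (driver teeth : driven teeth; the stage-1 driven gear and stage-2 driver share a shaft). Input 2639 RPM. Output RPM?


Stage 1: RPM_B = RPM_A × t_A/t_B = 2639 × 26/14 = 68614/14 = 4901.00
B and C share a shaft → RPM_C = RPM_B
Stage 2: RPM_D = RPM_C × t_C/t_D = RPM_A × (t_A×t_C)/(t_B×t_D)
Overall ratio = (26×56)/(14×11) = 1456/154
RPM_D = 2639 × 1456/154 = 3842384/154
≈ 24950.55 RPM

24950.55 RPM


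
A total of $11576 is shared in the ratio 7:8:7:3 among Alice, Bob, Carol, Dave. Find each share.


Total parts = 7 + 8 + 7 + 3 = 25
Alice: 11576 × 7/25 = 3241.28
Bob: 11576 × 8/25 = 3704.32
Carol: 11576 × 7/25 = 3241.28
Dave: 11576 × 3/25 = 1389.12
= Alice: $3241.28, Bob: $3704.32, Carol: $3241.28, Dave: $1389.12

Alice: $3241.28, Bob: $3704.32, Carol: $3241.28, Dave: $1389.12


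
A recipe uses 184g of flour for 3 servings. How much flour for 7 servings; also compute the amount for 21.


Direct proportion: y/x = constant
k = 184/3 ≈ 61.3333
y at x=7: k × 7 = 184 × 7 / 3 = 1288/3 ≈ 429.33
y at x=21: k × 21 = 184 × 21 / 3 = 3864/3 = 1288.00
= 429.33 and 1288.00

429.33 and 1288.00


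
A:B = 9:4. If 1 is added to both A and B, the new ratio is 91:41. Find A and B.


Let A = 9k, B = 4k.
(9k + 1) / (4k + 1) = 91/41
Cross-multiply: 41(9k + 1) = 91(4k + 1)
369k + 41 = 364k + 91
369k - 364k = 91 - 41
5k = 50
k = 50/5 = 10
A = 9×10 = 90, B = 4×10 = 40
= A = 90, B = 40

A = 90, B = 40


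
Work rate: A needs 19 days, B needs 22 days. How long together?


Rate of A = 1/19 per day
Rate of B = 1/22 per day
Combined rate = 1/19 + 1/22 = 41/418 ≈ 0.0981 per day
Days = 1 / combined rate = 418/41
≈ 10.20 days

10.20 days


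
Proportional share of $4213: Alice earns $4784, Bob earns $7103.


Total income = 4784 + 7103 = $11887
Alice: $4213 × 4784/11887 = $1695.55
Bob: $4213 × 7103/11887 = $2517.45
= Alice: $1695.55, Bob: $2517.45

Alice: $1695.55, Bob: $2517.45


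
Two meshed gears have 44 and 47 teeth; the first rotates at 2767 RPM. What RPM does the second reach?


Gear ratio = 44:47 = 44:47
RPM_B = RPM_A × (teeth_A / teeth_B)
= 2767 × (44/47)
= 2590.4 RPM

2590.4 RPM


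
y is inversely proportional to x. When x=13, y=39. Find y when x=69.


Inverse proportion: x × y = constant
k = 13 × 39 = 507
y₂ = k / 69 = 507 / 69
= 7.35

7.35


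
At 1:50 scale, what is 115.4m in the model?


Model size = real / scale
= 115.4 / 50
= 2.3080 m

2.3080 m


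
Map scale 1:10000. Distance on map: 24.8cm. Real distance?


Real distance = map distance × scale
= 24.8cm × 10000
= 248000 cm = 2480.0 m
= 2.480 km

2.480 km


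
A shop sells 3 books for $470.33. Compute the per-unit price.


Unit rate = total / quantity
= 470.33 / 3
= $156.78 per unit

$156.78 per unit


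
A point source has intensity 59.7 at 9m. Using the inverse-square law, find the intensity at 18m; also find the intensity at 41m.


I₁d₁² = I₂d₂²
I at 18m = 59.7 × (9/18)² = 59.7 × 81/324 = 4835.7/324 = 14.9250
I at 41m = 59.7 × (9/41)² = 59.7 × 81/1681 = 4835.7/1681 ≈ 2.8767
= 14.9250 and 2.8767

14.9250 and 2.8767


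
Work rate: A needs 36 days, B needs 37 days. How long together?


Rate of A = 1/36 per day
Rate of B = 1/37 per day
Combined rate = 1/36 + 1/37 = 73/1332 ≈ 0.0548 per day
Days = 1 / combined rate = 1332/73
≈ 18.25 days

18.25 days


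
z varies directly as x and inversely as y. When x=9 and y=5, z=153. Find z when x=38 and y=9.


z = k·x/y
Solve for k using the known point: k = z·y/x = 153×5/9 = 765/9 = 85.0000
Now evaluate at x=38, y=9:
z = k × 38 / 9 = (765 × 38) / (9 × 9) = 29070/81
≈ 358.8889

358.8889


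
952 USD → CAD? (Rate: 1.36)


Amount × rate = 952 × 1.36
= 1294.72 CAD

1294.72 CAD


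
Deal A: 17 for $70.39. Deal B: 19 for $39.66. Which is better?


Deal A: $70.39/17 = $4.1406/unit
Deal B: $39.66/19 = $2.0874/unit
B is cheaper per unit
= Deal B

Deal B


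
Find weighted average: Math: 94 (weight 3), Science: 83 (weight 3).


Numerator = 94×3 + 83×3
= 282 + 249
= 531
Total weight = 6
Weighted avg = 531/6
= 88.50

88.50


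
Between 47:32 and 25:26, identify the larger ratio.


47/32 = 1.4688
25/26 = 0.9615
1.4688 > 0.9615, so 47:32 is greater
= 47:32

47:32


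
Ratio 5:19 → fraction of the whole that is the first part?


Total parts = 5 + 19 = 24
First part: 5/24 = 5/24
= 5/24

5/24


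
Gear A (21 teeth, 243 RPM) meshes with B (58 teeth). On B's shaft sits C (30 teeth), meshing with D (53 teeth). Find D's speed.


Stage 1: RPM_B = RPM_A × t_A/t_B = 243 × 21/58 = 5103/58 ≈ 87.98
B and C share a shaft → RPM_C = RPM_B
Stage 2: RPM_D = RPM_C × t_C/t_D = RPM_A × (t_A×t_C)/(t_B×t_D)
Overall ratio = (21×30)/(58×53) = 630/3074
RPM_D = 243 × 630/3074 = 153090/3074
≈ 49.80 RPM

49.80 RPM


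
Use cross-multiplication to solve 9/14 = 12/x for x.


Cross multiply: 9 × x = 14 × 12
9x = 168
x = 168 / 9
= 18.67

18.67


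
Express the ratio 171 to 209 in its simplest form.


GCD(171, 209) = 19
171/19 : 209/19
= 9:11

9:11


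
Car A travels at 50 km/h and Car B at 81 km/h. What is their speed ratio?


Ratio = 50:81
GCD = 1
Simplified = 50:81
Time ratio (same distance) = 81:50
Speed ratio = 50:81

50:81


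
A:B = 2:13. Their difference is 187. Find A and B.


Let A = 2k, B = 13k.
13k - 2k = 187
11k = 187 → k = 187/11 = 17
A = 2×17 = 34, B = 13×17 = 221
= A = 34, B = 221

A = 34, B = 221


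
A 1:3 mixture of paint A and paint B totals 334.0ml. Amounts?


Total parts = 1 + 3 = 4
paint A: 334.0 × 1/4 = 83.5ml
paint B: 334.0 × 3/4 = 250.5ml
= 83.5ml and 250.5ml

83.5ml and 250.5ml


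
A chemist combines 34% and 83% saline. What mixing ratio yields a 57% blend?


Let x parts of 34% mix with y parts of 83%.
34x + 83y = 57(x + y)
34x + 83y = 57x + 57y
x(34 - 57) = y(57 - 83)
x/y = (83 - 57)/(57 - 34) = 26/23
Simplify: 26:23
= 26:23

26:23


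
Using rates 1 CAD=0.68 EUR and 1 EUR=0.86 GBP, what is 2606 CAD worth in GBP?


Step 1: 2606 CAD × 0.68 = 1772.08 EUR
Step 2: 1772.08 EUR × 0.86 = 1523.99 GBP
Implied rate CAD→GBP = 0.68 × 0.86 = 0.5848
= 1523.99 GBP

1523.99 GBP


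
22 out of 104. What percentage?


Percentage = (part / whole) × 100
= (22 / 104) × 100
≈ 21.15%

21.15%


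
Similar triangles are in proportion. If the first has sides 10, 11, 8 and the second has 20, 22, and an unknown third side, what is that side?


Scale factor = 20/10 = 2
Missing side = 8 × 2
= 16.0

16.0


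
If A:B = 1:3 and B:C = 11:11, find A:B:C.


Match B: multiply A:B by 11 → 11:33
Multiply B:C by 3 → 33:33
Combined: 11:33:33
GCD = 11
= 1:3:3

1:3:3


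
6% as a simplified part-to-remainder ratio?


6% means 6 parts out of 100; remainder = 94
Part : remainder = 6:94
GCD = 2
= 3:47

3:47


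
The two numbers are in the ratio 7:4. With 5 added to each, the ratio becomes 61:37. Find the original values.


Let A = 7k, B = 4k.
(7k + 5) / (4k + 5) = 61/37
Cross-multiply: 37(7k + 5) = 61(4k + 5)
259k + 185 = 244k + 305
259k - 244k = 305 - 185
15k = 120
k = 120/15 = 8
A = 7×8 = 56, B = 4×8 = 32
= A = 56, B = 32

A = 56, B = 32


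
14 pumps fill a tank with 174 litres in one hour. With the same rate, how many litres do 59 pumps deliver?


Direct proportion: y/x = constant
k = 174/14 ≈ 12.4286
y₂ = k × 59 = 174 × 59 / 14 = 10266/14
≈ 733.29

733.29


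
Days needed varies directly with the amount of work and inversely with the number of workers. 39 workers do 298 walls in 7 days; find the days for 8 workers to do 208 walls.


Days ∝ work / workers, so d₂ = d₁ × (m₁/m₂) × (w₂/w₁)
Workers factor (inverse): 39/8 = 4.8750
Work factor (direct): 208/298 ≈ 0.6980
d₂ = 7 × 39/8 × 208/298 = (7 × 39 × 208) / (8 × 298) = 56784/2384
≈ 23.82 days

23.82 days


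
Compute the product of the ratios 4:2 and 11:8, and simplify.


Compound ratio = (4×11) : (2×8)
= 44:16
GCD = 4
= 11:4

11:4


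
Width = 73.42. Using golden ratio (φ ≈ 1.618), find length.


φ = (1 + √5) / 2 ≈ 1.618
Length = width × φ = 73.42 × 1.618 = 118.79356
≈ 118.79

118.79


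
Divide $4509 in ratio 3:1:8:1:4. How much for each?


Total parts = 3 + 1 + 8 + 1 + 4 = 17
Part 1: 4509 × 3/17 = 795.71
Part 2: 4509 × 1/17 = 265.24
Part 3: 4509 × 8/17 = 2121.88
Part 4: 4509 × 1/17 = 265.24
Part 5: 4509 × 4/17 = 1060.94
= Part 1: $795.71, Part 2: $265.24, Part 3: $2121.88, Part 4: $265.24, Part 5: $1060.94

Part 1: $795.71, Part 2: $265.24, Part 3: $2121.88, Part 4: $265.24, Part 5: $1060.94


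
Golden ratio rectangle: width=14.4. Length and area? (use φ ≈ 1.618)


φ = (1 + √5) / 2 ≈ 1.618
Length = width × φ = 14.4 × 1.618 = 23.2992
≈ 23.30
Area = width × length = 14.4 × 23.2992 = 335.50848 ≈ 335.51
= Length: 23.30, Area: 335.51

Length: 23.30, Area: 335.51


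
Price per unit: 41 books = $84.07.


Unit rate = total / quantity
= 84.07 / 41
= $2.05 per unit

$2.05 per unit


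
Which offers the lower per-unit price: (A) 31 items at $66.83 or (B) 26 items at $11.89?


Deal A: $66.83/31 = $2.1558/unit
Deal B: $11.89/26 = $0.4573/unit
B is cheaper per unit
= Deal B

Deal B


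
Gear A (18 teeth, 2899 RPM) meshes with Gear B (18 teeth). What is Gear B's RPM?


Gear ratio = 18:18 = 1:1
RPM_B = RPM_A × (teeth_A / teeth_B)
= 2899 × (18/18)
= 2899.0 RPM

2899.0 RPM


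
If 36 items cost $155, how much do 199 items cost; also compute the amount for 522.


Direct proportion: y/x = constant
k = 155/36 ≈ 4.3056
y at x=199: k × 199 = 155 × 199 / 36 = 30845/36 ≈ 856.81
y at x=522: k × 522 = 155 × 522 / 36 = 80910/36 = 2247.50
= 856.81 and 2247.50

856.81 and 2247.50


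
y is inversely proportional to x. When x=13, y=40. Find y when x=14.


Inverse proportion: x × y = constant
k = 13 × 40 = 520
y₂ = k / 14 = 520 / 14
= 37.14

37.14


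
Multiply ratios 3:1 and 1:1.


Compound ratio = (3×1) : (1×1)
= 3:1
GCD = 1
= 3:1

3:1


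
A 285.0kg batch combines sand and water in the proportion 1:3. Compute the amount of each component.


Total parts = 1 + 3 = 4
sand: 285.0 × 1/4 = 71.3kg
water: 285.0 × 3/4 = 213.8kg
= 71.3kg and 213.8kg

71.3kg and 213.8kg


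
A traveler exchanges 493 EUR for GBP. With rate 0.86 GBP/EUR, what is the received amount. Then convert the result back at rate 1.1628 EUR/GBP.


Amount × rate = 493 × 0.86 = 423.98 GBP
Round-trip: 423.98 × 1.1628 = 493.00 EUR
= 423.98 GBP, then 493.00 EUR

423.98 GBP, then 493.00 EUR


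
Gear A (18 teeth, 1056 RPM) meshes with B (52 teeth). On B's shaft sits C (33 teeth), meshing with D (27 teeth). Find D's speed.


Stage 1: RPM_B = RPM_A × t_A/t_B = 1056 × 18/52 = 19008/52 ≈ 365.54
B and C share a shaft → RPM_C = RPM_B
Stage 2: RPM_D = RPM_C × t_C/t_D = RPM_A × (t_A×t_C)/(t_B×t_D)
Overall ratio = (18×33)/(52×27) = 594/1404
RPM_D = 1056 × 594/1404 = 627264/1404
≈ 446.77 RPM

446.77 RPM


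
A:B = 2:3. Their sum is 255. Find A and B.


Let A = 2k, B = 3k.
2k + 3k = 255
5k = 255 → k = 255/5 = 51
A = 2×51 = 102, B = 3×51 = 153
= A = 102, B = 153

A = 102, B = 153


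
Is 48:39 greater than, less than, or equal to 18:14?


48/39 = 1.2308
18/14 = 1.2857
1.2308 < 1.2857, so 48:39 is less
= less than

less than


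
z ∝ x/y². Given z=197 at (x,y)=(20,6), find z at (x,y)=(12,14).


z = k·x/y²
Solve for k using the known point: k = z·y²/x = 197×36/20 = 7092/20 = 354.6000
Now evaluate at x=12, y=14:
z = k × 12 / 196 = (7092 × 12) / (20 × 196) = 85104/3920
≈ 21.7102

21.7102


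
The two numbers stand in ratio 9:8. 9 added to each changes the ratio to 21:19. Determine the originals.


Let A = 9k, B = 8k.
(9k + 9) / (8k + 9) = 21/19
Cross-multiply: 19(9k + 9) = 21(8k + 9)
171k + 171 = 168k + 189
171k - 168k = 189 - 171
3k = 18
k = 18/3 = 6
A = 9×6 = 54, B = 8×6 = 48
= A = 54, B = 48

A = 54, B = 48


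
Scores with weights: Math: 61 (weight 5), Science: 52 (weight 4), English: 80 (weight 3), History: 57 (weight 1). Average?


Numerator = 61×5 + 52×4 + 80×3 + 57×1
= 305 + 208 + 240 + 57
= 810
Total weight = 13
Weighted avg = 810/13
= 62.31

62.31


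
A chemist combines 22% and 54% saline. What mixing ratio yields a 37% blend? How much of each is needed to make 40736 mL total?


Let x parts of 22% mix with y parts of 54%.
22x + 54y = 37(x + y)
22x + 54y = 37x + 37y
x(22 - 37) = y(37 - 54)
x/y = (54 - 37)/(37 - 22) = 17/15
Simplify: 17:15
Total parts = 32; one part = 40736/32 = 1273.00 mL
22% solution: 17×1273.00 = 21641.00 mL
54% solution: 15×1273.00 = 19095.00 mL
= ratio 17:15; 21641.00 mL and 19095.00 mL

ratio 17:15; 21641.00 mL and 19095.00 mL


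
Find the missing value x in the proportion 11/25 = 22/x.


Cross multiply: 11 × x = 25 × 22
11x = 550
x = 550 / 11
= 50.00

50.00


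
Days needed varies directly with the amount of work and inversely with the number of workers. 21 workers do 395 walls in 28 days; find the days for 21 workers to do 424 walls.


Days ∝ work / workers, so d₂ = d₁ × (m₁/m₂) × (w₂/w₁)
Workers factor (inverse): 21/21 = 1.0000
Work factor (direct): 424/395 ≈ 1.0734
d₂ = 28 × 21/21 × 424/395 = (28 × 21 × 424) / (21 × 395) = 249312/8295
≈ 30.06 days

30.06 days


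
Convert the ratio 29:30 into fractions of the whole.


Total parts = 29 + 30 = 59
First part: 29/59 = 29/59
Second part: 30/59 = 30/59
= 29/59 and 30/59

29/59 and 30/59


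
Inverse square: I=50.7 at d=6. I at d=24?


I₁d₁² = I₂d₂²
I₂ = I₁ × (d₁/d₂)²
= 50.7 × (6/24)²
= 50.7 × 36/576
= 1825.2/576
≈ 3.1688

3.1688


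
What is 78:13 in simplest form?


GCD(78, 13) = 13
78/13 : 13/13
= 6:1

6:1


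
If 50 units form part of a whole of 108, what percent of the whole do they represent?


Percentage = (part / whole) × 100
= (50 / 108) × 100
≈ 46.30%

46.30%


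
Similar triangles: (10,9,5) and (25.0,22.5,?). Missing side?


Scale factor = 25.0/10 = 2.5
Missing side = 5 × 2.5
= 12.5

12.5


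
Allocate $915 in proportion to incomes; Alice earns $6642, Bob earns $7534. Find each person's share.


Total income = 6642 + 7534 = $14176
Alice: $915 × 6642/14176 = $428.71
Bob: $915 × 7534/14176 = $486.29
= Alice: $428.71, Bob: $486.29

Alice: $428.71, Bob: $486.29


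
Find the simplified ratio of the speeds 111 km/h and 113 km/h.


Ratio = 111:113
GCD = 1
Simplified = 111:113
Time ratio (same distance) = 113:111
Speed ratio = 111:113

111:113


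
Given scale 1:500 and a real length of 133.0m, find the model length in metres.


Model size = real / scale
= 133.0 / 500
= 0.2660 m

0.2660 m


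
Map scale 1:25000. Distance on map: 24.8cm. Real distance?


Real distance = map distance × scale
= 24.8cm × 25000
= 620000 cm = 6200.0 m
= 6.200 km

6.200 km


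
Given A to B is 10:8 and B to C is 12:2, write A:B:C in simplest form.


Match B: multiply A:B by 12 → 120:96
Multiply B:C by 8 → 96:16
Combined: 120:96:16
GCD = 8
= 15:12:2

15:12:2


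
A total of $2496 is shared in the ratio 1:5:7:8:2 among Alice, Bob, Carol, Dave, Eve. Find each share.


Total parts = 1 + 5 + 7 + 8 + 2 = 23
Alice: 2496 × 1/23 = 108.52
Bob: 2496 × 5/23 = 542.61
Carol: 2496 × 7/23 = 759.65
Dave: 2496 × 8/23 = 868.17
Eve: 2496 × 2/23 = 217.04
= Alice: $108.52, Bob: $542.61, Carol: $759.65, Dave: $868.17, Eve: $217.04

Alice: $108.52, Bob: $542.61, Carol: $759.65, Dave: $868.17, Eve: $217.04


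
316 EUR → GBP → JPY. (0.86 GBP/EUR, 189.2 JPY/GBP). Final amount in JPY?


Step 1: 316 EUR × 0.86 = 271.76 GBP
Step 2: 271.76 GBP × 189.2 = 51416.99 JPY
Implied rate EUR→JPY = 0.86 × 189.2 = 162.7120
= 51416.99 JPY

51416.99 JPY


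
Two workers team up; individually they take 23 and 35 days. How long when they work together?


Rate of A = 1/23 per day
Rate of B = 1/35 per day
Combined rate = 1/23 + 1/35 = 58/805 ≈ 0.0720 per day
Days = 1 / combined rate = 805/58
≈ 13.88 days

13.88 days


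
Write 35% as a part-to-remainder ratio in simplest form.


35% means 35 parts out of 100; remainder = 65
Part : remainder = 35:65
GCD = 5
= 7:13

7:13


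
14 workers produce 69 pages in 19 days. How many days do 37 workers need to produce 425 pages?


Days ∝ work / workers, so d₂ = d₁ × (m₁/m₂) × (w₂/w₁)
Workers factor (inverse): 14/37 ≈ 0.3784
Work factor (direct): 425/69 ≈ 6.1594
d₂ = 19 × 14/37 × 425/69 = (19 × 14 × 425) / (37 × 69) = 113050/2553
≈ 44.28 days

44.28 days


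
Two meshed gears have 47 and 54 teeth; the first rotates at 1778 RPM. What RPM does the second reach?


Gear ratio = 47:54 = 47:54
RPM_B = RPM_A × (teeth_A / teeth_B)
= 1778 × (47/54)
= 1547.5 RPM

1547.5 RPM


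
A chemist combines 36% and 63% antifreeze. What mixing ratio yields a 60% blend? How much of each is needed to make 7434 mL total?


Let x parts of 36% mix with y parts of 63%.
36x + 63y = 60(x + y)
36x + 63y = 60x + 60y
x(36 - 60) = y(60 - 63)
x/y = (63 - 60)/(60 - 36) = 3/24
Simplify: 1:8
Total parts = 9; one part = 7434/9 = 826.00 mL
36% solution: 1×826.00 = 826.00 mL
63% solution: 8×826.00 = 6608.00 mL
= ratio 1:8; 826.00 mL and 6608.00 mL

ratio 1:8; 826.00 mL and 6608.00 mL


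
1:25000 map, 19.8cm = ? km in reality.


Real distance = map distance × scale
= 19.8cm × 25000
= 495000 cm = 4950.0 m
= 4.950 km

4.950 km


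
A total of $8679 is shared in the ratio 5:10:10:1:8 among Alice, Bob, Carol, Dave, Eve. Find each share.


Total parts = 5 + 10 + 10 + 1 + 8 = 34
Alice: 8679 × 5/34 = 1276.32
Bob: 8679 × 10/34 = 2552.65
Carol: 8679 × 10/34 = 2552.65
Dave: 8679 × 1/34 = 255.26
Eve: 8679 × 8/34 = 2042.12
= Alice: $1276.32, Bob: $2552.65, Carol: $2552.65, Dave: $255.26, Eve: $2042.12

Alice: $1276.32, Bob: $2552.65, Carol: $2552.65, Dave: $255.26, Eve: $2042.12


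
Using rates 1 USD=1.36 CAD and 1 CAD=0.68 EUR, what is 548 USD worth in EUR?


Step 1: 548 USD × 1.36 = 745.28 CAD
Step 2: 745.28 CAD × 0.68 = 506.79 EUR
Implied rate USD→EUR = 1.36 × 0.68 = 0.9248
= 506.79 EUR

506.79 EUR


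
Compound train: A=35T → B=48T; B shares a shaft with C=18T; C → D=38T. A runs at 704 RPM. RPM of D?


Stage 1: RPM_B = RPM_A × t_A/t_B = 704 × 35/48 = 24640/48 ≈ 513.33
B and C share a shaft → RPM_C = RPM_B
Stage 2: RPM_D = RPM_C × t_C/t_D = RPM_A × (t_A×t_C)/(t_B×t_D)
Overall ratio = (35×18)/(48×38) = 630/1824
RPM_D = 704 × 630/1824 = 443520/1824
≈ 243.16 RPM

243.16 RPM


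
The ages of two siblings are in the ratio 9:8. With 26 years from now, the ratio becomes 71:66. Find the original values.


Let A = 9k, B = 8k.
(9k + 26) / (8k + 26) = 71/66
Cross-multiply: 66(9k + 26) = 71(8k + 26)
594k + 1716 = 568k + 1846
594k - 568k = 1846 - 1716
26k = 130
k = 130/26 = 5
A = 9×5 = 45, B = 8×5 = 40
= A = 45, B = 40

A = 45, B = 40


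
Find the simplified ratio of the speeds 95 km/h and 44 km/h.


Ratio = 95:44
GCD = 1
Simplified = 95:44
Time ratio (same distance) = 44:95
Speed ratio = 95:44

95:44


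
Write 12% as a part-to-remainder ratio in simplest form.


12% means 12 parts out of 100; remainder = 88
Part : remainder = 12:88
GCD = 4
= 3:22

3:22


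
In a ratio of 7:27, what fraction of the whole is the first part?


Total parts = 7 + 27 = 34
First part: 7/34 = 7/34
= 7/34

7/34


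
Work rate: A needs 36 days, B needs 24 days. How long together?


Rate of A = 1/36 per day
Rate of B = 1/24 per day
Combined rate = 1/36 + 1/24 = 60/864 ≈ 0.0694 per day
Days = 1 / combined rate = 864/60
= 14.40 days

14.40 days


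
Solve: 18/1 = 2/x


Cross multiply: 18 × x = 1 × 2
18x = 2
x = 2 / 18
= 0.11

0.11


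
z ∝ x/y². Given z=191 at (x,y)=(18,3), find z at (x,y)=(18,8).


z = k·x/y²
Solve for k using the known point: k = z·y²/x = 191×9/18 = 1719/18 = 95.5000
Now evaluate at x=18, y=8:
z = k × 18 / 64 = (1719 × 18) / (18 × 64) = 30942/1152
≈ 26.8594

26.8594


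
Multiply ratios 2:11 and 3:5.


Compound ratio = (2×3) : (11×5)
= 6:55
GCD = 1
= 6:55

6:55


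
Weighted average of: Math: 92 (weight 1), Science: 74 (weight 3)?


Numerator = 92×1 + 74×3
= 92 + 222
= 314
Total weight = 4
Weighted avg = 314/4
= 78.50

78.50
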